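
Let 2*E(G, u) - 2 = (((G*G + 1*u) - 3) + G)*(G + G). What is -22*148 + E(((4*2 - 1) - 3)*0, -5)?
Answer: -3255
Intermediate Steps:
E(G, u) = 1 + G*(-3 + G + u + G²) (E(G, u) = 1 + ((((G*G + 1*u) - 3) + G)*(G + G))/2 = 1 + ((((G² + u) - 3) + G)*(2*G))/2 = 1 + ((((u + G²) - 3) + G)*(2*G))/2 = 1 + (((-3 + u + G²) + G)*(2*G))/2 = 1 + ((-3 + G + u + G²)*(2*G))/2 = 1 + (2*G*(-3 + G + u + G²))/2 = 1 + G*(-3 + G + u + G²))
-22*148 + E(((4*2 - 1) - 3)*0, -5) = -22*148 + (1 + (((4*2 - 1) - 3)*0)² + (((4*2 - 1) - 3)*0)³ - 3*((4*2 - 1) - 3)*0 + (((4*2 - 1) - 3)*0)*(-5)) = -3256 + (1 + (((8 - 1) - 3)*0)² + (((8 - 1) - 3)*0)³ - 3*((8 - 1) - 3)*0 + (((8 - 1) - 3)*0)*(-5)) = -3256 + (1 + ((7 - 3)*0)² + ((7 - 3)*0)³ - 3*(7 - 3)*0 + ((7 - 3)*0)*(-5)) = -3256 + (1 + (4*0)² + (4*0)³ - 12*0 + (4*0)*(-5)) = -3256 + (1 + 0² + 0³ - 3*0 + 0*(-5)) = -3256 + (1 + 0 + 0 + 0 + 0) = -3256 + 1 = -3255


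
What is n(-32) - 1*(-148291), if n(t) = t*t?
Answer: 149315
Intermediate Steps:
n(t) = t²
n(-32) - 1*(-148291) = (-32)² - 1*(-148291) = 1024 + 148291 = 149315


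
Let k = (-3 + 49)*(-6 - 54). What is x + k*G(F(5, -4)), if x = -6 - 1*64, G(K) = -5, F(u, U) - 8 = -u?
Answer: 13730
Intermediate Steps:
F(u, U) = 8 - u
k = -2760 (k = 46*(-60) = -2760)
x = -70 (x = -6 - 64 = -70)
x + k*G(F(5, -4)) = -70 - 2760*(-5) = -70 + 13800 = 13730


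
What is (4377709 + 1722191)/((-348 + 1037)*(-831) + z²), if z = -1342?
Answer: 1219980/245681 ≈ 4.9657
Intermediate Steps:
(4377709 + 1722191)/((-348 + 1037)*(-831) + z²) = (4377709 + 1722191)/((-348 + 1037)*(-831) + (-1342)²) = 6099900/(689*(-831) + 1800964) = 6099900/(-572559 + 1800964) = 6099900/1228405 = 6099900*(1/1228405) = 1219980/245681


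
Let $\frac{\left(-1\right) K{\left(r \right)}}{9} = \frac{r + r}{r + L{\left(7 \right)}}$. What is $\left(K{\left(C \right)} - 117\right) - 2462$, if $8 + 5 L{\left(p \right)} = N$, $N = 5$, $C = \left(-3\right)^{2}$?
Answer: $- \frac{18188}{7} \approx -2598.3$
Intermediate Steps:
$C = 9$
$L{\left(p \right)} = - \frac{3}{5}$ ($L{\left(p \right)} = - \frac{8}{5} + \frac{1}{5} \cdot 5 = - \frac{8}{5} + 1 = - \frac{3}{5}$)
$K{\left(r \right)} = - \frac{18 r}{- \frac{3}{5} + r}$ ($K{\left(r \right)} = - 9 \frac{r + r}{r - \frac{3}{5}} = - 9 \frac{2 r}{- \frac{3}{5} + r} = - \frac{18 r}{- \frac{3}{5} + r}$)
$\left(K{\left(C \right)} - 117\right) - 2462 = \left(\left(-90\right) 9 \frac{1}{-3 + 5 \cdot 9} - 117\right) - 2462 = \left(\left(-90\right) 9 \frac{1}{-3 + 45} - 117\right) - 2462 = \left(\left(-90\right) 9 \cdot \frac{1}{42} - 117\right) - 2462 = \left(- \frac{135}{7} - 117\right) - 2462 = - \frac{954}{7} - 2462 = - \frac{18188}{7}$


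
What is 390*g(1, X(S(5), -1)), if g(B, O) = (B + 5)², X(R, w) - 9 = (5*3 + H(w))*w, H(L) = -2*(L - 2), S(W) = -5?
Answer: 14040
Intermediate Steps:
H(L) = 4 - 2*L (H(L) = -2*(-2 + L) = 4 - 2*L)
X(R, w) = 9 + w*(19 - 2*w) (X(R, w) = 9 + (5*3 + (4 - 2*w))*w = 9 + (15 + (4 - 2*w))*w = 9 + (19 - 2*w)*w = 9 + w*(19 - 2*w))
g(B, O) = (5 + B)²
390*g(1, X(S(5), -1)) = 390*(5 + 1)² = 390*6² = 390*36 = 14040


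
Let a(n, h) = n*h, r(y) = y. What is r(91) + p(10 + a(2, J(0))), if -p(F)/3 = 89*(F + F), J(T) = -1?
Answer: -4181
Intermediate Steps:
a(n, h) = h*n
p(F) = -534*F (p(F) = -267*(F + F) = -267*2*F = -534*F)
r(91) + p(10 + a(2, J(0))) = 91 - 534*(10 - 1*2) = 91 - 534*(10 - 2) = 91 - 534*8 = 91 - 4272 = -4181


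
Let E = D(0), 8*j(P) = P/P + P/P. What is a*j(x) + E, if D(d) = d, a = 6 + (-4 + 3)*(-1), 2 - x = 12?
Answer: 7/4 ≈ 1.7500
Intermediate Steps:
x = -10 (x = 2 - 1*12 = 2 - 12 = -10)
j(P) = 1/4 (j(P) = (P/P + P/P)/8 = (1 + 1)/8 = (1/8)*2 = 1/4)
a = 7 (a = 6 - 1*(-1) = 6 + 1 = 7)
E = 0
a*j(x) + E = 7*(1/4) + 0 = 7/4 + 0 = 7/4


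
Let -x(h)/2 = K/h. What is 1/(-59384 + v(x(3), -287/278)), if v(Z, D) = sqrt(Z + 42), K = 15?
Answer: -7423/440807428 - sqrt(2)/881614856 ≈ -1.6841e-5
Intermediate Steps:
x(h) = -30/h
v(Z, D) = sqrt(42 + Z)
1/(-59384 + v(x(3), -287/278)) = 1/(-59384 + sqrt(42 - 30/3)) = 1/(-59384 + sqrt(42 - 30*1/3)) = 1/(-59384 + sqrt(42 - 10)) = 1/(-59384 + sqrt(32)) = 1/(-59384 + 4*sqrt(2))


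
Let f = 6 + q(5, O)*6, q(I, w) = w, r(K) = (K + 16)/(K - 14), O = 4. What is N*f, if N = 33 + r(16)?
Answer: 1470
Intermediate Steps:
r(K) = (16 + K)/(-14 + K)
N = 49 (N = 33 + (16 + 16)/(-14 + 16) = 33 + 32/2 = 33 + (1/2)*32 = 33 + 16 = 49)
f = 30 (f = 6 + 4*6 = 6 + 24 = 30)
N*f = 49*30 = 1470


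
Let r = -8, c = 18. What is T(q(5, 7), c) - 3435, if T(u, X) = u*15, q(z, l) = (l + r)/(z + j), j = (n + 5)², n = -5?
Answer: -3438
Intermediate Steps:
j = 0 (j = (-5 + 5)² = 0² = 0)
q(z, l) = (-8 + l)/z (q(z, l) = (l - 8)/(z + 0) = (-8 + l)/z)
T(u, X) = 15*u
T(q(5, 7), c) - 3435 = 15*((-8 + 7)/5) - 3435 = 15*((⅕)*(-1)) - 3435 = 15*(-⅕) - 3435 = -3 - 3435 = -3438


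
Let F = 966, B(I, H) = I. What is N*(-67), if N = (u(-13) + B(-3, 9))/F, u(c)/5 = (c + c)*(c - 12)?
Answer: -217549/966 ≈ -225.21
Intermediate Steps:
u(c) = 10*c*(-12 + c) (u(c) = 5*((c + c)*(c - 12)) = 5*((2*c)*(-12 + c)) = 5*(2*c*(-12 + c)) = 10*c*(-12 + c))
N = 3247/966 (N = (10*(-13)*(-12 - 13) - 3)/966 = (10*(-13)*(-25) - 3)*(1/966) = (3250 - 3)*(1/966) = 3247*(1/966) = 3247/966 ≈ 3.3613)
N*(-67) = (3247/966)*(-67) = -217549/966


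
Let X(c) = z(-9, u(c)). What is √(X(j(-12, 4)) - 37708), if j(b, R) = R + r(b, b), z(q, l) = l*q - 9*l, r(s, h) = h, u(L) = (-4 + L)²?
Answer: 10*I*√403 ≈ 200.75*I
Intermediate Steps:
z(q, l) = -9*l + l*q
j(b, R) = R + b
X(c) = -18*(-4 + c)² (X(c) = (-4 + c)²*(-9 - 9) = (-4 + c)²*(-18) = -18*(-4 + c)²)
√(X(j(-12, 4)) - 37708) = √(-18*(-4 + (4 - 12))² - 37708) = √(-18*(-4 - 8)² - 37708) = √(-18*(-12)² - 37708) = √(-18*144 - 37708) = √(-2592 - 37708) = √(-40300) = 10*I*√403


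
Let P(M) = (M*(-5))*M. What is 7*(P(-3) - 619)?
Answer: -4648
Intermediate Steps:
P(M) = -5*M² (P(M) = (-5*M)*M = -5*M²)
7*(P(-3) - 619) = 7*(-5*(-3)² - 619) = 7*(-5*9 - 619) = 7*(-45 - 619) = 7*(-664) = -4648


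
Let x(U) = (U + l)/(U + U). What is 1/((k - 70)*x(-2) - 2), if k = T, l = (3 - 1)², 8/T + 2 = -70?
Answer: 18/595 ≈ 0.030252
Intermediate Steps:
T = -⅑ (T = 8/(-2 - 70) = 8/(-72) = 8*(-1/72) = -⅑ ≈ -0.11111)
l = 4 (l = 2² = 4)
k = -⅑ ≈ -0.11111
x(U) = (4 + U)/(2*U) (x(U) = (U + 4)/(U + U) = (4 + U)/((2*U)) = (4 + U)*(1/(2*U)) = (4 + U)/(2*U))
1/((k - 70)*x(-2) - 2) = 1/((-⅑ - 70)*((½)*(4 - 2)/(-2)) - 2) = 1/(-631*(-1)*2/(18*2) - 2) = 1/(-631/9*(-½) - 2) = 1/(631/18 - 2) = 1/(595/18) = 18/595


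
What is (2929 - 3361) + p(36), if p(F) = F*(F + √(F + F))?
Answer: 864 + 216*√2 ≈ 1169.5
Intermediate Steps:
p(F) = F*(F + √2*√F) (p(F) = F*(F + √(2*F)) = F*(F + √2*√F))
(2929 - 3361) + p(36) = (2929 - 3361) + (36² + √2*36^(3/2)) = -432 + (1296 + √2*216) = -432 + (1296 + 216*√2) = 864 + 216*√2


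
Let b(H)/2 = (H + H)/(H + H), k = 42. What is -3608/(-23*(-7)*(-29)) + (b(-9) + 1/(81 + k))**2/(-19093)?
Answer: 1041914802155/1348677987993 ≈ 0.77254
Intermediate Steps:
b(H) = 2 (b(H) = 2*((H + H)/(H + H)) = 2*((2*H)/((2*H))) = 2*((2*H)*(1/(2*H))) = 2*1 = 2)
-3608/(-23*(-7)*(-29)) + (b(-9) + 1/(81 + k))**2/(-19093) = -3608/(-23*(-7)*(-29)) + (2 + 1/(81 + 42))**2/(-19093) = -3608/(161*(-29)) + (2 + 1/123)**2*(-1/19093) = -3608/(-4669) + (2 + 1/123)**2*(-1/19093) = -3608*(-1/4669) + (247/123)**2*(-1/19093) = 3608/4669 + (61009/15129)*(-1/19093) = 3608/4669 - 61009/288857997 = 1041914802155/1348677987993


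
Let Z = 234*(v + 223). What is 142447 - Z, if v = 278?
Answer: 25213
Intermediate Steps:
Z = 117234 (Z = 234*(278 + 223) = 234*501 = 117234)
142447 - Z = 142447 - 1*117234 = 142447 - 117234 = 25213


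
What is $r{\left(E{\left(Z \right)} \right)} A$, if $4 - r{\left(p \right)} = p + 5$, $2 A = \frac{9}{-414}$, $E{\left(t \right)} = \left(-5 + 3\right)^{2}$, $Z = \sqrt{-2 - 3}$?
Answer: $\frac{5}{92} \approx 0.054348$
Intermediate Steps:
$Z = i \sqrt{5}$ ($Z = \sqrt{-5} = i \sqrt{5} \approx 2.2361 i$)
$E{\left(t \right)} = 4$ ($E{\left(t \right)} = \left(-2\right)^{2} = 4$)
$A = - \frac{1}{92}$ ($A = \frac{9 \frac{1}{-414}}{2} = \frac{9 \left(- \frac{1}{414}\right)}{2} = \frac{1}{2} \left(- \frac{1}{46}\right) = - \frac{1}{92} \approx -0.01087$)
$r{\left(p \right)} = -1 - p$ ($r{\left(p \right)} = 4 - \left(p + 5\right) = 4 - \left(5 + p\right) = -1 - p$)
$r{\left(E{\left(Z \right)} \right)} A = \left(-1 - 4\right) \left(- \frac{1}{92}\right) = \left(-5\right) \left(- \frac{1}{92}\right) = \frac{5}{92}$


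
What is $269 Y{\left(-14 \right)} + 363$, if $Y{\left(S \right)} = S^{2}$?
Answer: $53087$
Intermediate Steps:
$269 Y{\left(-14 \right)} + 363 = 269 \left(-14\right)^{2} + 363 = 269 \cdot 196 + 363 = 52724 + 363 = 53087$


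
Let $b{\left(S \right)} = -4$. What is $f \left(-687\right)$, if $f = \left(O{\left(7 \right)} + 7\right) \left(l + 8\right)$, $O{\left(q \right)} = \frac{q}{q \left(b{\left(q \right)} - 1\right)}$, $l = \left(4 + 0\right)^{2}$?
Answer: $- \frac{560592}{5} \approx -1.1212 \cdot 10^{5}$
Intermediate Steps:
$l = 16$ ($l = 4^{2} = 16$)
$O{\left(q \right)} = - \frac{1}{5}$ ($O{\left(q \right)} = \frac{q}{q \left(-4 - 1\right)} = \frac{q}{q \left(-5\right)} = \frac{q}{\left(-5\right) q} = q \left(- \frac{1}{5 q}\right) = - \frac{1}{5}$)
$f = \frac{816}{5}$ ($f = \left(- \frac{1}{5} + 7\right) \left(16 + 8\right) = \frac{34}{5} \cdot 24 = \frac{816}{5} \approx 163.2$)
$f \left(-687\right) = \frac{816}{5} \left(-687\right) = - \frac{560592}{5}$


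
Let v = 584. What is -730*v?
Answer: -426320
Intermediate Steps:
-730*v = -730*584 = -426320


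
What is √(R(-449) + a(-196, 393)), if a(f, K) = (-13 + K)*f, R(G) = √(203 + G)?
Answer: √(-74480 + I*√246) ≈ 0.029 + 272.91*I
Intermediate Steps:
a(f, K) = f*(-13 + K)
√(R(-449) + a(-196, 393)) = √(√(203 - 449) - 196*(-13 + 393)) = √(√(-246) - 196*380) = √(I*√246 - 74480) = √(-74480 + I*√246)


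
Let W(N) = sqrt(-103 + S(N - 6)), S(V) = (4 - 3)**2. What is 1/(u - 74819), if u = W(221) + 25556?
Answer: -16421/808947757 - I*sqrt(102)/2426843271 ≈ -2.0299e-5 - 4.1616e-9*I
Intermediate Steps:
S(V) = 1 (S(V) = 1**2 = 1)
W(N) = I*sqrt(102) (W(N) = sqrt(-103 + 1) = sqrt(-102) = I*sqrt(102))
u = 25556 + I*sqrt(102) (u = I*sqrt(102) + 25556 = 25556 + I*sqrt(102) ≈ 25556.0 + 10.1*I)
1/(u - 74819) = 1/((25556 + I*sqrt(102)) - 74819) = 1/(-49263 + I*sqrt(102))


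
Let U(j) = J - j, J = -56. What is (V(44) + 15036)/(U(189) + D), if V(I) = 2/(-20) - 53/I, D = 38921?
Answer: 3307633/8508720 ≈ 0.38873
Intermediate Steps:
U(j) = -56 - j
V(I) = -1/10 - 53/I (V(I) = 2*(-1/20) - 53/I = -1/10 - 53/I)
(V(44) + 15036)/(U(189) + D) = ((1/10)*(-530 - 1*44)/44 + 15036)/((-56 - 1*189) + 38921) = ((1/10)*(1/44)*(-530 - 44) + 15036)/((-56 - 189) + 38921) = ((1/10)*(1/44)*(-574) + 15036)/(-245 + 38921) = (-287/220 + 15036)/38676 = (3307633/220)*(1/38676) = 3307633/8508720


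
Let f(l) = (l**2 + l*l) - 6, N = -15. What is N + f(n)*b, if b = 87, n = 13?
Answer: 28869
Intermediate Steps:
f(l) = -6 + 2*l**2 (f(l) = (l**2 + l**2) - 6 = 2*l**2 - 6 = -6 + 2*l**2)
N + f(n)*b = -15 + (-6 + 2*13**2)*87 = -15 + (-6 + 2*169)*87 = -15 + (-6 + 338)*87 = -15 + 332*87 = -15 + 28884 = 28869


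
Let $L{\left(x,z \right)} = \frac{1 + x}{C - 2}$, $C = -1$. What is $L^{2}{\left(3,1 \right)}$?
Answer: $\frac{16}{9} \approx 1.7778$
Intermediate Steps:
$L{\left(x,z \right)} = - \frac{1}{3} - \frac{x}{3}$ ($L{\left(x,z \right)} = \frac{1 + x}{-1 - 2} = \frac{1 + x}{-3} = \left(1 + x\right) \left(- \frac{1}{3}\right) = - \frac{1}{3} - \frac{x}{3}$)
$L^{2}{\left(3,1 \right)} = \left(- \frac{1}{3} - 1\right)^{2} = \left(- \frac{4}{3}\right)^{2} = \frac{16}{9}$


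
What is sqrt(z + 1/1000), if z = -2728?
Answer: 9*I*sqrt(336790)/100 ≈ 52.23*I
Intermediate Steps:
sqrt(z + 1/1000) = sqrt(-2728 + 1/1000) = sqrt(-2727999/1000) = 9*I*sqrt(336790)/100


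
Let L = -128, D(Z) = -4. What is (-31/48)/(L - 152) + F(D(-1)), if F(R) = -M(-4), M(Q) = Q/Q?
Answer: -13409/13440 ≈ -0.99769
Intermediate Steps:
M(Q) = 1
F(R) = -1 (F(R) = -1*1 = -1)
(-31/48)/(L - 152) + F(D(-1)) = (-31/48)/(-128 - 152) - 1 = (-31*1/48)/(-280) - 1 = -1/280*(-31/48) - 1 = 31/13440 - 1 = -13409/13440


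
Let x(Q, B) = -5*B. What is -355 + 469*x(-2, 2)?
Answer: -5045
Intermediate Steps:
-355 + 469*x(-2, 2) = -355 + 469*(-5*2) = -355 + 469*(-10) = -355 - 4690 = -5045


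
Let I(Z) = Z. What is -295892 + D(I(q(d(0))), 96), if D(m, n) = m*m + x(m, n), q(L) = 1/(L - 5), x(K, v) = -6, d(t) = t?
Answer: -7397449/25 ≈ -2.9590e+5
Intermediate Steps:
q(L) = 1/(-5 + L)
D(m, n) = -6 + m**2 (D(m, n) = m*m - 6 = m**2 - 6 = -6 + m**2)
-295892 + D(I(q(d(0))), 96) = -295892 + (-6 + (1/(-5 + 0))**2) = -295892 + (-6 + (1/(-5))**2) = -295892 + (-6 + (-1/5)**2) = -295892 + (-6 + 1/25) = -295892 - 149/25 = -7397449/25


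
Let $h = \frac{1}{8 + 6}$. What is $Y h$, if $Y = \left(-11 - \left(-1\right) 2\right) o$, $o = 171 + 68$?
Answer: $- \frac{2151}{14} \approx -153.64$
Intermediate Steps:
$h = \frac{1}{14} \approx 0.071429$
$o = 239$
$Y = -2151$ ($Y = \left(-11 - \left(-1\right) 2\right) 239 = \left(-11 - -2\right) 239 = \left(-11 + 2\right) 239 = \left(-9\right) 239 = -2151$)
$Y h = \left(-2151\right) \frac{1}{14} = - \frac{2151}{14}$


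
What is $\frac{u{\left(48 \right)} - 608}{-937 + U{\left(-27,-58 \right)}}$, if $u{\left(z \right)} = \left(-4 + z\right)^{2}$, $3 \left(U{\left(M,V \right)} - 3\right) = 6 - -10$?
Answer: $- \frac{1992}{1393} \approx -1.43$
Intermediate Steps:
$U{\left(M,V \right)} = \frac{25}{3}$ ($U{\left(M,V \right)} = 3 + \frac{6 - -10}{3} = 3 + \frac{6 + 10}{3} = 3 + \frac{1}{3} \cdot 16 = 3 + \frac{16}{3} = \frac{25}{3}$)
$\frac{u{\left(48 \right)} - 608}{-937 + U{\left(-27,-58 \right)}} = \frac{\left(-4 + 48\right)^{2} - 608}{-937 + \frac{25}{3}} = \frac{44^{2} - 608}{- \frac{2786}{3}} = \left(1936 - 608\right) \left(- \frac{3}{2786}\right) = 1328 \left(- \frac{3}{2786}\right) = - \frac{1992}{1393}$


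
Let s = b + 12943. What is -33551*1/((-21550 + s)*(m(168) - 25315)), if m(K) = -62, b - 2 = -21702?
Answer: -33551/769100739 ≈ -4.3624e-5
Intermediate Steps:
b = -21700 (b = 2 - 21702 = -21700)
s = -8757 (s = -21700 + 12943 = -8757)
-33551*1/((-21550 + s)*(m(168) - 25315)) = -33551*1/((-21550 - 8757)*(-62 - 25315)) = -33551/((-25377*(-30307))) = -33551/769100739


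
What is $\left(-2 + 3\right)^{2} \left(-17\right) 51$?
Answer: $-867$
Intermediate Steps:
$\left(-2 + 3\right)^{2} \left(-17\right) 51 = 1^{2} \left(-17\right) 51 = 1 \left(-17\right) 51 = \left(-17\right) 51 = -867$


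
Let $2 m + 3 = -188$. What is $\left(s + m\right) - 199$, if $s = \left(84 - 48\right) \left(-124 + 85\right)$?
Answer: $- \frac{3397}{2} \approx -1698.5$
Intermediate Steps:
$m = - \frac{191}{2}$ ($m = - \frac{3}{2} + \frac{1}{2} \left(-188\right) = - \frac{3}{2} - 94 = - \frac{191}{2} \approx -95.5$)
$s = -1404$ ($s = 36 \left(-39\right) = -1404$)
$\left(s + m\right) - 199 = \left(-1404 - \frac{191}{2}\right) - 199 = - \frac{2999}{2} - 199 = - \frac{3397}{2}$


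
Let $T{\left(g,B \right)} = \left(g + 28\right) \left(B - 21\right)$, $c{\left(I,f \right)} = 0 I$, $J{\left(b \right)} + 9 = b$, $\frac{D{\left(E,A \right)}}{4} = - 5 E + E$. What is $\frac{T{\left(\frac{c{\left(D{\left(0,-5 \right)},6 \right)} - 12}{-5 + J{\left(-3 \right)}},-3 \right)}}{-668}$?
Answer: $\frac{2928}{2839} \approx 1.0313$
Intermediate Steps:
$D{\left(E,A \right)} = - 16 E$ ($D{\left(E,A \right)} = 4 \left(- 5 E + E\right) = 4 \left(- 4 E\right) = - 16 E$)
$J{\left(b \right)} = -9 + b$
$c{\left(I,f \right)} = 0$
$T{\left(g,B \right)} = \left(-21 + B\right) \left(28 + g\right)$ ($T{\left(g,B \right)} = \left(28 + g\right) \left(-21 + B\right) = \left(-21 + B\right) \left(28 + g\right)$)
$\frac{T{\left(\frac{c{\left(D{\left(0,-5 \right)},6 \right)} - 12}{-5 + J{\left(-3 \right)}},-3 \right)}}{-668} = \frac{-588 - 21 \frac{0 - 12}{-5 - 12} + 28 \left(-3\right) - 3 \frac{0 - 12}{-5 - 12}}{-668} = \left(-588 - 21 \left(- \frac{12}{-5 - 12}\right) - 84 - 3 \left(- \frac{12}{-5 - 12}\right)\right) \left(- \frac{1}{668}\right) = \left(-588 - 21 \left(- \frac{12}{-17}\right) - 84 - 3 \left(- \frac{12}{-17}\right)\right) \left(- \frac{1}{668}\right) = \left(-588 - 21 \left(\left(-12\right) \left(- \frac{1}{17}\right)\right) - 84 - 3 \left(\left(-12\right) \left(- \frac{1}{17}\right)\right)\right) \left(- \frac{1}{668}\right) = \left(-588 - \frac{252}{17} - 84 - \frac{36}{17}\right) \left(- \frac{1}{668}\right) = \left(- \frac{11712}{17}\right) \left(- \frac{1}{668}\right) = \frac{2928}{2839}$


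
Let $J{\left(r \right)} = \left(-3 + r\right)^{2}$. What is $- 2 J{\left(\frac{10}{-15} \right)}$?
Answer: $- \frac{242}{9} \approx -26.889$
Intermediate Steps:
$- 2 J{\left(\frac{10}{-15} \right)} = - 2 \left(-3 + \frac{10}{-15}\right)^{2} = - 2 \left(-3 + 10 \left(- \frac{1}{15}\right)\right)^{2} = - 2 \left(-3 - \frac{2}{3}\right)^{2} = - 2 \left(- \frac{11}{3}\right)^{2} = \left(-2\right) \frac{121}{9} = - \frac{242}{9}$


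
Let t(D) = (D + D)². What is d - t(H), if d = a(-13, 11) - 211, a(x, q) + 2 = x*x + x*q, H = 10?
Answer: -587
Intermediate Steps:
a(x, q) = -2 + x² + q*x (a(x, q) = -2 + (x*x + x*q) = -2 + (x² + q*x) = -2 + x² + q*x)
t(D) = 4*D² (t(D) = (2*D)² = 4*D²)
d = -187 (d = (-2 + (-13)² + 11*(-13)) - 211 = (-2 + 169 - 143) - 211 = 24 - 211 = -187)
d - t(H) = -187 - 4*10² = -187 - 4*100 = -187 - 1*400 = -187 - 400 = -587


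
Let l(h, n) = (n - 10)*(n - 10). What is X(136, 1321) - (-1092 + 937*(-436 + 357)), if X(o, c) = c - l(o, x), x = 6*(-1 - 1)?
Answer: 75952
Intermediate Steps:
x = -12 (x = 6*(-2) = -12)
l(h, n) = (-10 + n)² (l(h, n) = (-10 + n)*(-10 + n) = (-10 + n)²)
X(o, c) = -484 + c (X(o, c) = c - (-10 - 12)² = c - 1*(-22)² = c - 1*484 = c - 484 = -484 + c)
X(136, 1321) - (-1092 + 937*(-436 + 357)) = (-484 + 1321) - (-1092 + 937*(-436 + 357)) = 837 - (-1092 + 937*(-79)) = 837 - (-1092 - 74023) = 837 - 1*(-75115) = 837 + 75115 = 75952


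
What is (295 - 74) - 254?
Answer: -33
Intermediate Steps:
(295 - 74) - 254 = 221 - 254 = -33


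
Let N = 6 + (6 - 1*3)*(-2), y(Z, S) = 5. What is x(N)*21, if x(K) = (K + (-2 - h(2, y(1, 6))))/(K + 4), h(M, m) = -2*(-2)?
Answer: -63/2 ≈ -31.500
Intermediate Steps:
h(M, m) = 4
N = 0 (N = 6 + (6 - 3)*(-2) = 6 + 3*(-2) = 6 - 6 = 0)
x(K) = (-6 + K)/(4 + K) (x(K) = (K + (-2 - 1*4))/(K + 4) = (K + (-2 - 4))/(4 + K) = (K - 6)/(4 + K) = (-6 + K)/(4 + K))
x(N)*21 = ((-6 + 0)/(4 + 0))*21 = (-6/4)*21 = ((¼)*(-6))*21 = -3/2*21 = -63/2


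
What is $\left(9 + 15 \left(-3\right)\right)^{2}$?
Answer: $1296$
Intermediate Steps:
$\left(9 + 15 \left(-3\right)\right)^{2} = \left(9 - 45\right)^{2} = \left(-36\right)^{2} = 1296$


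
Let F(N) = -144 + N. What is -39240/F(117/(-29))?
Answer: 126440/477 ≈ 265.07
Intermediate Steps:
-39240/F(117/(-29)) = -39240/(-144 + 117/(-29)) = -39240/(-144 + 117*(-1/29)) = -39240/(-144 - 117/29) = -39240/(-4293/29) = -39240*(-29/4293) = 126440/477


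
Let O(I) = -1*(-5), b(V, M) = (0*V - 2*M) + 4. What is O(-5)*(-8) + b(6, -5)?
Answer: -26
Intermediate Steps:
b(V, M) = 4 - 2*M (b(V, M) = (0 - 2*M) + 4 = -2*M + 4 = 4 - 2*M)
O(I) = 5
O(-5)*(-8) + b(6, -5) = 5*(-8) + (4 - 2*(-5)) = -40 + (4 + 10) = -40 + 14 = -26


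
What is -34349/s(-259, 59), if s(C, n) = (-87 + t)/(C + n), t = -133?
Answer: -343490/11 ≈ -31226.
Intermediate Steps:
s(C, n) = -220/(C + n) (s(C, n) = (-87 - 133)/(C + n) = -220/(C + n))
-34349/s(-259, 59) = -34349/((-220/(-259 + 59))) = -34349/((-220/(-200))) = -34349/((-220*(-1/200))) = -34349/11/10 = -34349*10/11 = -343490/11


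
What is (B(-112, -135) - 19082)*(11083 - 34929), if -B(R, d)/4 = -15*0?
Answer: 455029372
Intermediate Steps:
B(R, d) = 0 (B(R, d) = -(-60)*0 = -4*0 = 0)
(B(-112, -135) - 19082)*(11083 - 34929) = (0 - 19082)*(11083 - 34929) = -19082*(-23846) = 455029372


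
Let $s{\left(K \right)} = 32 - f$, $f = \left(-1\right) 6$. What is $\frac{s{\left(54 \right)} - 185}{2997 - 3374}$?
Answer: $\frac{147}{377} \approx 0.38992$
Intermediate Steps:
$f = -6$
$s{\left(K \right)} = 38$ ($s{\left(K \right)} = 32 - -6 = 32 + 6 = 38$)
$\frac{s{\left(54 \right)} - 185}{2997 - 3374} = \frac{38 - 185}{2997 - 3374} = - \frac{147}{-377} = \left(-147\right) \left(- \frac{1}{377}\right) = \frac{147}{377}$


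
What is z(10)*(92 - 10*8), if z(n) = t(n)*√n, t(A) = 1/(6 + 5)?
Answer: 12*√10/11 ≈ 3.4498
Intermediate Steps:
t(A) = 1/11
z(n) = √n/11
z(10)*(92 - 10*8) = (√10/11)*(92 - 10*8) = (√10/11)*(92 - 80) = (√10/11)*12 = 12*√10/11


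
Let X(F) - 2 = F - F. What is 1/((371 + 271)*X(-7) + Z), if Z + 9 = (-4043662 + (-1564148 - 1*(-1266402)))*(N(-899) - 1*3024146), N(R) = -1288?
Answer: 1/13134643372347 ≈ 7.6135e-14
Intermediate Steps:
X(F) = 2 (X(F) = 2 + (F - F) = 2 + 0 = 2)
Z = 13134643371063 (Z = -9 + (-4043662 + (-1564148 - 1*(-1266402)))*(-1288 - 1*3024146) = -9 + (-4043662 + (-1564148 + 1266402))*(-1288 - 3024146) = -9 + (-4043662 - 297746)*(-3025434) = -9 - 4341408*(-3025434) = -9 + 13134643371072 = 13134643371063)
1/((371 + 271)*X(-7) + Z) = 1/((371 + 271)*2 + 13134643371063) = 1/(642*2 + 13134643371063) = 1/(1284 + 13134643371063) = 1/13134643372347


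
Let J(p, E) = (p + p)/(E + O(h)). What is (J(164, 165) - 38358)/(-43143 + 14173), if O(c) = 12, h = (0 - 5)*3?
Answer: 3394519/2563845 ≈ 1.3240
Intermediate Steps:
h = -15 (h = -5*3 = -15)
J(p, E) = 2*p/(12 + E) (J(p, E) = (p + p)/(E + 12) = (2*p)/(12 + E) = 2*p/(12 + E))
(J(164, 165) - 38358)/(-43143 + 14173) = (2*164/(12 + 165) - 38358)/(-43143 + 14173) = (2*164/177 - 38358)/(-28970) = (2*164*(1/177) - 38358)*(-1/28970) = (328/177 - 38358)*(-1/28970) = -6789038/177*(-1/28970) = 3394519/2563845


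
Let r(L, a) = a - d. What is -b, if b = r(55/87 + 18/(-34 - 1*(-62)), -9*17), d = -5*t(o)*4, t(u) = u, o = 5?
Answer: 53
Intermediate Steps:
d = -100 (d = -5*5*4 = -25*4 = -100)
r(L, a) = 100 + a (r(L, a) = a - 1*(-100) = a + 100 = 100 + a)
b = -53 (b = 100 - 9*17 = 100 - 153 = -53)
-b = -1*(-53) = 53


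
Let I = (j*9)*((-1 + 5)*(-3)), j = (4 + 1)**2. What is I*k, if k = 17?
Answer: -45900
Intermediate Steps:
j = 25 (j = 5**2 = 25)
I = -2700 (I = (25*9)*((-1 + 5)*(-3)) = 225*(4*(-3)) = 225*(-12) = -2700)
I*k = -2700*17 = -45900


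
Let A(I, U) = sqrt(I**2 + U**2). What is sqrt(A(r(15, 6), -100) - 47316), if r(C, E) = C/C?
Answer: sqrt(-47316 + sqrt(10001)) ≈ 217.29*I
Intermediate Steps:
r(C, E) = 1
sqrt(A(r(15, 6), -100) - 47316) = sqrt(sqrt(1**2 + (-100)**2) - 47316) = sqrt(sqrt(1 + 10000) - 47316) = sqrt(sqrt(10001) - 47316) = sqrt(-47316 + sqrt(10001))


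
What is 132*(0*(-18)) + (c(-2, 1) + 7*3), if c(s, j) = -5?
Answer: 16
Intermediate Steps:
132*(0*(-18)) + (c(-2, 1) + 7*3) = 132*(0*(-18)) + (-5 + 7*3) = 132*0 + (-5 + 21) = 0 + 16 = 16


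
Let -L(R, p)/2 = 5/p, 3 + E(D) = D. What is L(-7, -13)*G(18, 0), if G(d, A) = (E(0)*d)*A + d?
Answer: 180/13 ≈ 13.846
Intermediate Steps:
E(D) = -3 + D
L(R, p) = -10/p
G(d, A) = d - 3*A*d (G(d, A) = ((-3 + 0)*d)*A + d = (-3*d)*A + d = -3*A*d + d = d - 3*A*d)
L(-7, -13)*G(18, 0) = (-10/(-13))*(18*(1 - 3*0)) = (-10*(-1/13))*(18*(1 + 0)) = 10*(18*1)/13 = (10/13)*18 = 180/13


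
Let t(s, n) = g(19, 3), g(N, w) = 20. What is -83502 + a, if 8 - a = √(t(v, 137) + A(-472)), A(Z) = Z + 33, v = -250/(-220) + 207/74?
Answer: -83494 - I*√419 ≈ -83494.0 - 20.469*I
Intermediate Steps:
v = 1601/407 (v = -250*(-1/220) + 207*(1/74) = 25/22 + 207/74 = 1601/407 ≈ 3.9337)
A(Z) = 33 + Z
t(s, n) = 20
a = 8 - I*√419 (a = 8 - √(20 + (33 - 472)) = 8 - √(20 - 439) = 8 - √(-419) = 8 - I*√419 ≈ 8.0 - 20.469*I)
-83502 + a = -83502 + (8 - I*√419) = -83494 - I*√419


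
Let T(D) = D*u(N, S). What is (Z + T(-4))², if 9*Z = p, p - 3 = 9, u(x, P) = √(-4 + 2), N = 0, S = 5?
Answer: -272/9 - 32*I*√2/3 ≈ -30.222 - 15.085*I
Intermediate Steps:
u(x, P) = I*√2 (u(x, P) = √(-2) = I*√2)
p = 12 (p = 3 + 9 = 12)
Z = 4/3 (Z = (⅑)*12 = 4/3 ≈ 1.3333)
T(D) = I*D*√2 (T(D) = D*(I*√2) = I*D*√2)
(Z + T(-4))² = (4/3 + I*(-4)*√2)² = (4/3 - 4*I*√2)²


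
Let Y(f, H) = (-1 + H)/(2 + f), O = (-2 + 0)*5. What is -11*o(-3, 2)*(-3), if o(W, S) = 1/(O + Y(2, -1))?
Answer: -22/7 ≈ -3.1429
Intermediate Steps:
O = -10 (O = -2*5 = -10)
Y(f, H) = (-1 + H)/(2 + f)
o(W, S) = -2/21 (o(W, S) = 1/(-10 + (-1 - 1)/(2 + 2)) = 1/(-10 - 2/4) = 1/(-10 + (¼)*(-2)) = 1/(-10 - ½) = 1/(-21/2) = -2/21)
-11*o(-3, 2)*(-3) = -11*(-2/21)*(-3) = (22/21)*(-3) = -22/7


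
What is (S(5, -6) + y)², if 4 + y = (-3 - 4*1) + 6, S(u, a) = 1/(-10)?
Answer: 2601/100 ≈ 26.010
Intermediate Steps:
S(u, a) = -⅒
y = -5 (y = -4 + ((-3 - 4*1) + 6) = -4 + ((-3 - 4) + 6) = -4 + (-7 + 6) = -4 - 1 = -5)
(S(5, -6) + y)² = (-⅒ - 5)² = (-51/10)² = 2601/100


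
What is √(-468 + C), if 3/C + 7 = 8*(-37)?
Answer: I*√4774169/101 ≈ 21.634*I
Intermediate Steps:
C = -1/101 (C = 3/(-7 + 8*(-37)) = 3/(-7 - 296) = 3/(-303) = 3*(-1/303) = -1/101 ≈ -0.0099010)
√(-468 + C) = √(-468 - 1/101) = √(-47269/101) = I*√4774169/101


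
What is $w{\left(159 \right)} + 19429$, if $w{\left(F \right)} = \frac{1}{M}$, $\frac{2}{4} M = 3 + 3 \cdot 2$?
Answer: $\frac{349723}{18} \approx 19429.0$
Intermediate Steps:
$M = 18$ ($M = 2 \left(3 + 3 \cdot 2\right) = 2 \left(3 + 6\right) = 2 \cdot 9 = 18$)
$w{\left(F \right)} = \frac{1}{18}$
$w{\left(159 \right)} + 19429 = \frac{1}{18} + 19429 = \frac{349723}{18}$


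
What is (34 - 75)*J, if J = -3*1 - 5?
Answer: 328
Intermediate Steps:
J = -8 (J = -3 - 5 = -8)
(34 - 75)*J = (34 - 75)*(-8) = -41*(-8) = 328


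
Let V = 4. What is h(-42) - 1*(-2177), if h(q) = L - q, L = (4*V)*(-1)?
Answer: 2203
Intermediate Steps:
L = -16 (L = (4*4)*(-1) = 16*(-1) = -16)
h(q) = -16 - q
h(-42) - 1*(-2177) = (-16 - 1*(-42)) - 1*(-2177) = (-16 + 42) + 2177 = 26 + 2177 = 2203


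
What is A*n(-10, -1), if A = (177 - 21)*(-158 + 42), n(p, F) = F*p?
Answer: -180960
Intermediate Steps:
A = -18096 (A = 156*(-116) = -18096)
A*n(-10, -1) = -(-18096)*(-10) = -18096*10 = -180960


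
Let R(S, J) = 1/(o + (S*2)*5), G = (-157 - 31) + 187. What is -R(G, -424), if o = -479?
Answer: 1/489 ≈ 0.0020450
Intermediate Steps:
G = -1 (G = -188 + 187 = -1)
R(S, J) = 1/(-479 + 10*S) (R(S, J) = 1/(-479 + (S*2)*5) = 1/(-479 + (2*S)*5) = 1/(-479 + 10*S))
-R(G, -424) = -1/(-479 + 10*(-1)) = -1/(-479 - 10) = -1/(-489) = -1*(-1/489) = 1/489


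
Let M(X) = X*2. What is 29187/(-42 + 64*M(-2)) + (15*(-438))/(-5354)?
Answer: -77154669/797746 ≈ -96.716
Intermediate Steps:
M(X) = 2*X
29187/(-42 + 64*M(-2)) + (15*(-438))/(-5354) = 29187/(-42 + 64*(2*(-2))) + (15*(-438))/(-5354) = 29187/(-42 + 64*(-4)) - 6570*(-1/5354) = 29187/(-42 - 256) + 3285/2677 = 29187/(-298) + 3285/2677 = 29187*(-1/298) + 3285/2677 = -29187/298 + 3285/2677 = -77154669/797746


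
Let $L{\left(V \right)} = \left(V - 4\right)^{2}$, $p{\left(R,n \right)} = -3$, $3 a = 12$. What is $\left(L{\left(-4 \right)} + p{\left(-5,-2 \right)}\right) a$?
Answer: $244$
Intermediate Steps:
$a = 4$ ($a = \frac{1}{3} \cdot 12 = 4$)
$L{\left(V \right)} = \left(-4 + V\right)^{2}$
$\left(L{\left(-4 \right)} + p{\left(-5,-2 \right)}\right) a = \left(\left(-4 - 4\right)^{2} - 3\right) 4 = \left(\left(-8\right)^{2} - 3\right) 4 = \left(64 - 3\right) 4 = 61 \cdot 4 = 244$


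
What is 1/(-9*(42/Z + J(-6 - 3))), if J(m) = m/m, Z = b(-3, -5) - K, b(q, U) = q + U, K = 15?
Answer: 23/171 ≈ 0.13450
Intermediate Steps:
b(q, U) = U + q
Z = -23 (Z = (-5 - 3) - 1*15 = -8 - 15 = -23)
J(m) = 1
1/(-9*(42/Z + J(-6 - 3))) = 1/(-9*(42/(-23) + 1)) = 1/(-9*(42*(-1/23) + 1)) = 1/(-9*(-42/23 + 1)) = 1/(-9*(-19/23)) = 1/(171/23) = 23/171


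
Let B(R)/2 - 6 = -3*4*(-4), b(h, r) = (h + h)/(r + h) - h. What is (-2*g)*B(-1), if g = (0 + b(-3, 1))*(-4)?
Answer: 5184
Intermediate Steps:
b(h, r) = -h + 2*h/(h + r) (b(h, r) = (2*h)/(h + r) - h = 2*h/(h + r) - h = -h + 2*h/(h + r))
B(R) = 108 (B(R) = 12 + 2*(-3*4*(-4)) = 12 + 2*(-12*(-4)) = 12 + 2*48 = 12 + 96 = 108)
g = -24 (g = (0 - 3*(2 - 1*(-3) - 1*1)/(-3 + 1))*(-4) = (0 - 3*(2 + 3 - 1)/(-2))*(-4) = (0 - 3*(-½)*4)*(-4) = (0 + 6)*(-4) = 6*(-4) = -24)
(-2*g)*B(-1) = -2*(-24)*108 = 48*108 = 5184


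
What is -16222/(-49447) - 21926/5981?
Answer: -987151140/295742507 ≈ -3.3379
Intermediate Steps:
-16222/(-49447) - 21926/5981 = -16222*(-1/49447) - 21926*1/5981 = 16222/49447 - 21926/5981 = -987151140/295742507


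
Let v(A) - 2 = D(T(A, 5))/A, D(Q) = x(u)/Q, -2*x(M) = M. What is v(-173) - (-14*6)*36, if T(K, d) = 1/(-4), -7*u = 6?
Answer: 3664498/1211 ≈ 3026.0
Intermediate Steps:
u = -6/7 (u = -⅐*6 = -6/7 ≈ -0.85714)
T(K, d) = -¼
x(M) = -M/2
D(Q) = 3/(7*Q) (D(Q) = (-½*(-6/7))/Q = 3/(7*Q))
v(A) = 2 - 12/(7*A) (v(A) = 2 + (3/(7*(-¼)))/A = 2 + ((3/7)*(-4))/A = 2 - 12/(7*A))
v(-173) - (-14*6)*36 = (2 - 12/7/(-173)) - (-14*6)*36 = (2 - 12/7*(-1/173)) - (-84)*36 = (2 + 12/1211) - 1*(-3024) = 2434/1211 + 3024 = 3664498/1211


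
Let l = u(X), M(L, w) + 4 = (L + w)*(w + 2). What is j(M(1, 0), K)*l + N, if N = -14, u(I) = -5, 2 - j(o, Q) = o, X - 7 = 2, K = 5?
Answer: -34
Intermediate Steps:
M(L, w) = -4 + (2 + w)*(L + w) (M(L, w) = -4 + (L + w)*(w + 2) = -4 + (L + w)*(2 + w) = -4 + (2 + w)*(L + w))
X = 9 (X = 7 + 2 = 9)
j(o, Q) = 2 - o
l = -5
j(M(1, 0), K)*l + N = (2 - (-4 + 0² + 2*1 + 2*0 + 1*0))*(-5) - 14 = (2 - (-4 + 0 + 2 + 0 + 0))*(-5) - 14 = (2 - 1*(-2))*(-5) - 14 = (2 + 2)*(-5) - 14 = 4*(-5) - 14 = -20 - 14 = -34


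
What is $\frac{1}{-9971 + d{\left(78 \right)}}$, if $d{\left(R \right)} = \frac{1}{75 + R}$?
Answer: $- \frac{153}{1525562} \approx -0.00010029$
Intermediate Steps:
$\frac{1}{-9971 + d{\left(78 \right)}} = \frac{1}{-9971 + \frac{1}{75 + 78}} = \frac{1}{-9971 + \frac{1}{153}} = \frac{1}{- \frac{1525562}{153}} = - \frac{153}{1525562}$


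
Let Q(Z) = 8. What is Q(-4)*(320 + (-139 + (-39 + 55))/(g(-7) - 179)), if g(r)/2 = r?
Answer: 495064/193 ≈ 2565.1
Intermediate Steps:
g(r) = 2*r
Q(-4)*(320 + (-139 + (-39 + 55))/(g(-7) - 179)) = 8*(320 + (-139 + (-39 + 55))/(2*(-7) - 179)) = 8*(320 + (-139 + 16)/(-14 - 179)) = 8*(320 - 123/(-193)) = 8*(320 - 123*(-1/193)) = 8*(320 + 123/193) = 8*(61883/193) = 495064/193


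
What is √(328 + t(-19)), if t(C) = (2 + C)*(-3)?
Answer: √379 ≈ 19.468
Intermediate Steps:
t(C) = -6 - 3*C
√(328 + t(-19)) = √(328 + (-6 - 3*(-19))) = √(328 + (-6 + 57)) = √(328 + 51) = √379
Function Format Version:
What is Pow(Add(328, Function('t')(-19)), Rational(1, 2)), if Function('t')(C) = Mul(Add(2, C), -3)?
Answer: Pow(379, Rational(1, 2)) ≈ 19.468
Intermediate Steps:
Function('t')(C) = Add(-6, Mul(-3, C))
Pow(Add(328, Function('t')(-19)), Rational(1, 2)) = Pow(Add(328, Add(-6, Mul(-3, -19))), Rational(1, 2)) = Pow(Add(328, Add(-6, 57)), Rational(1, 2)) = Pow(Add(328, 51), Rational(1, 2)) = Pow(379, Rational(1, 2))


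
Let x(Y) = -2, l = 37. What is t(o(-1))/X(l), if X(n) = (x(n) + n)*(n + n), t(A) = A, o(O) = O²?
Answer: 1/2590 ≈ 0.00038610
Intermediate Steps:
X(n) = 2*n*(-2 + n) (X(n) = (-2 + n)*(n + n) = (-2 + n)*(2*n) = 2*n*(-2 + n))
t(o(-1))/X(l) = (-1)²/((2*37*(-2 + 37))) = 1/(2*37*35) = 1/2590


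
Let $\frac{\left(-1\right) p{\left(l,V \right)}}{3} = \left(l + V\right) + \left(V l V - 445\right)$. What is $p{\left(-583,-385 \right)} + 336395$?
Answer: $259586159$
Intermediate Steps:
$p{\left(l,V \right)} = 1335 - 3 V - 3 l - 3 l V^{2}$ ($p{\left(l,V \right)} = - 3 \left(\left(l + V\right) + \left(V l V - 445\right)\right) = - 3 \left(\left(V + l\right) + \left(l V^{2} - 445\right)\right) = - 3 \left(\left(V + l\right) + \left(-445 + l V^{2}\right)\right) = - 3 \left(-445 + V + l + l V^{2}\right) = 1335 - 3 V - 3 l - 3 l V^{2}$)
$p{\left(-583,-385 \right)} + 336395 = \left(1335 - -1155 - -1749 - - 1749 \left(-385\right)^{2}\right) + 336395 = \left(1335 + 1155 + 1749 - \left(-1749\right) 148225\right) + 336395 = \left(1335 + 1155 + 1749 + 259245525\right) + 336395 = 259249764 + 336395 = 259586159$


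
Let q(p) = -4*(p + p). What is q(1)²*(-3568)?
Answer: -228352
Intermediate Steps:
q(p) = -8*p
q(1)²*(-3568) = (-8*1)²*(-3568) = (-8)²*(-3568) = 64*(-3568) = -228352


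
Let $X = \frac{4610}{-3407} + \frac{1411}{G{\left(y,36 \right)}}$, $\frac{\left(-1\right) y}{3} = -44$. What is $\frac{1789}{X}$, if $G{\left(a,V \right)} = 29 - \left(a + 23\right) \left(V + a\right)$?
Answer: $- \frac{158540244353}{124717987} \approx -1271.2$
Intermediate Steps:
$y = 132$ ($y = \left(-3\right) \left(-44\right) = 132$)
$G{\left(a,V \right)} = 29 - \left(23 + a\right) \left(V + a\right)$
$X = - \frac{124717987}{88619477}$ ($X = \frac{4610}{-3407} + \frac{1411}{29 - 132^{2} - 828 - 3036 - 36 \cdot 132} = 4610 \left(- \frac{1}{3407}\right) + \frac{1411}{29 - 17424 - 828 - 3036 - 4752} = - \frac{4610}{3407} + \frac{1411}{29 - 17424 - 828 - 3036 - 4752} = - \frac{4610}{3407} + \frac{1411}{-26011} = - \frac{4610}{3407} + 1411 \left(- \frac{1}{26011}\right) = - \frac{4610}{3407} - \frac{1411}{26011} = - \frac{124717987}{88619477} \approx -1.4073$)
$\frac{1789}{X} = \frac{1789}{- \frac{124717987}{88619477}} = 1789 \left(- \frac{88619477}{124717987}\right) = - \frac{158540244353}{124717987}$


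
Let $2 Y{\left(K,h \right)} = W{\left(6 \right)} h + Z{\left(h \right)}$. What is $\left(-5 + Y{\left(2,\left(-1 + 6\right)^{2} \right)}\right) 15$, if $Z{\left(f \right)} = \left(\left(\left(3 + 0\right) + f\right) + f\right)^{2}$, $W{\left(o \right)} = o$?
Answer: $\frac{44235}{2} \approx 22118.0$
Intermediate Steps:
$Z{\left(f \right)} = \left(3 + 2 f\right)^{2}$ ($Z{\left(f \right)} = \left(\left(3 + f\right) + f\right)^{2} = \left(3 + 2 f\right)^{2}$)
$Y{\left(K,h \right)} = \frac{\left(3 + 2 h\right)^{2}}{2} + 3 h$ ($Y{\left(K,h \right)} = \frac{6 h + \left(3 + 2 h\right)^{2}}{2} = \frac{\left(3 + 2 h\right)^{2} + 6 h}{2} = \frac{\left(3 + 2 h\right)^{2}}{2} + 3 h$)
$\left(-5 + Y{\left(2,\left(-1 + 6\right)^{2} \right)}\right) 15 = \left(-5 + \left(\frac{\left(3 + 2 \left(-1 + 6\right)^{2}\right)^{2}}{2} + 3 \left(-1 + 6\right)^{2}\right)\right) 15 = \left(-5 + \left(\frac{\left(3 + 2 \cdot 5^{2}\right)^{2}}{2} + 3 \cdot 5^{2}\right)\right) 15 = \left(-5 + \left(\frac{\left(3 + 2 \cdot 25\right)^{2}}{2} + 3 \cdot 25\right)\right) 15 = \left(-5 + \left(\frac{\left(3 + 50\right)^{2}}{2} + 75\right)\right) 15 = \left(-5 + \left(\frac{53^{2}}{2} + 75\right)\right) 15 = \left(-5 + \left(\frac{1}{2} \cdot 2809 + 75\right)\right) 15 = \left(-5 + \left(\frac{2809}{2} + 75\right)\right) 15 = \left(-5 + \frac{2959}{2}\right) 15 = \frac{2949}{2} \cdot 15 = \frac{44235}{2}$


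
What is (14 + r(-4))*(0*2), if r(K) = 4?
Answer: 0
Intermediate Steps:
(14 + r(-4))*(0*2) = (14 + 4)*(0*2) = 18*0 = 0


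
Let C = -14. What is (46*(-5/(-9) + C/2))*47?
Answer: -125396/9 ≈ -13933.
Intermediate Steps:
(46*(-5/(-9) + C/2))*47 = (46*(-5/(-9) - 14/2))*47 = (46*(-5*(-⅑) - 14*½))*47 = (46*(5/9 - 7))*47 = (46*(-58/9))*47 = -2668/9*47 = -125396/9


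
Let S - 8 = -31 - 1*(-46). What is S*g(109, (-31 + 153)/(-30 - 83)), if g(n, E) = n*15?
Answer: 37605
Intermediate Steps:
g(n, E) = 15*n
S = 23 (S = 8 + (-31 - 1*(-46)) = 8 + (-31 + 46) = 8 + 15 = 23)
S*g(109, (-31 + 153)/(-30 - 83)) = 23*(15*109) = 23*1635 = 37605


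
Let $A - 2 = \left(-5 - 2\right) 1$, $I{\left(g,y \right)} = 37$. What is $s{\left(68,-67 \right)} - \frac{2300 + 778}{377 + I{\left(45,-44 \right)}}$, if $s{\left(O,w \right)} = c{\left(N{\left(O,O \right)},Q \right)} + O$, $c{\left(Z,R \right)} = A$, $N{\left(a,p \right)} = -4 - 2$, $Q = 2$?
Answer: $\frac{1278}{23} \approx 55.565$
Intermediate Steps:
$N{\left(a,p \right)} = -6$ ($N{\left(a,p \right)} = -4 - 2 = -6$)
$A = -5$ ($A = 2 + \left(-5 - 2\right) 1 = 2 - 7 = -5$)
$c{\left(Z,R \right)} = -5$
$s{\left(O,w \right)} = -5 + O$
$s{\left(68,-67 \right)} - \frac{2300 + 778}{377 + I{\left(45,-44 \right)}} = \left(-5 + 68\right) - \frac{2300 + 778}{377 + 37} = 63 - \frac{3078}{414} = 63 - 3078 \cdot \frac{1}{414} = 63 - \frac{171}{23} = \frac{1278}{23}$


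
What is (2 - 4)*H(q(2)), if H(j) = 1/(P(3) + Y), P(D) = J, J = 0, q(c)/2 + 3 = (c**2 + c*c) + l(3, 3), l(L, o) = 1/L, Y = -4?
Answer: 1/2 ≈ 0.50000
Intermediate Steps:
q(c) = -16/3 + 4*c**2 (q(c) = -6 + 2*((c**2 + c*c) + 1/3) = -6 + 2*((c**2 + c**2) + 1/3) = -6 + 2*(2*c**2 + 1/3) = -6 + 2*(1/3 + 2*c**2) = -6 + (2/3 + 4*c**2) = -16/3 + 4*c**2)
P(D) = 0
H(j) = -1/4 (H(j) = 1/(0 - 4) = 1/(-4) = -1/4)
(2 - 4)*H(q(2)) = (2 - 4)*(-1/4) = -2*(-1/4) = 1/2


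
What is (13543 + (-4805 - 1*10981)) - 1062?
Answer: -3305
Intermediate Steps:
(13543 + (-4805 - 1*10981)) - 1062 = (13543 + (-4805 - 10981)) - 1062 = (13543 - 15786) - 1062 = -2243 - 1062 = -3305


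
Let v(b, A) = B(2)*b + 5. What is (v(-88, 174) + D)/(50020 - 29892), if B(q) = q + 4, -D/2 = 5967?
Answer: -12457/20128 ≈ -0.61889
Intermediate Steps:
D = -11934 (D = -2*5967 = -11934)
B(q) = 4 + q
v(b, A) = 5 + 6*b (v(b, A) = (4 + 2)*b + 5 = 6*b + 5 = 5 + 6*b)
(v(-88, 174) + D)/(50020 - 29892) = ((5 + 6*(-88)) - 11934)/(50020 - 29892) = ((5 - 528) - 11934)/20128 = (-523 - 11934)*(1/20128) = -12457*1/20128 = -12457/20128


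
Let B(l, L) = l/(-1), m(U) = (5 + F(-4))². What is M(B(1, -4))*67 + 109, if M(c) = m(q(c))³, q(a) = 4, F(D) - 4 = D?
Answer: 1046984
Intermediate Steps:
F(D) = 4 + D
m(U) = 25 (m(U) = (5 + (4 - 4))² = (5 + 0)² = 5² = 25)
B(l, L) = -l (B(l, L) = l*(-1) = -l)
M(c) = 15625 (M(c) = 25³ = 15625)
M(B(1, -4))*67 + 109 = 15625*67 + 109 = 1046875 + 109 = 1046984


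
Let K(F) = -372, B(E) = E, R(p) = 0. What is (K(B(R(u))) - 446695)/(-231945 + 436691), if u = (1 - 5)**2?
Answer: -447067/204746 ≈ -2.1835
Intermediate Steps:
u = 16 (u = (-4)**2 = 16)
(K(B(R(u))) - 446695)/(-231945 + 436691) = (-372 - 446695)/(-231945 + 436691) = -447067/204746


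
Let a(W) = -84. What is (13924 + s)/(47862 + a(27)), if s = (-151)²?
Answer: 36725/47778 ≈ 0.76866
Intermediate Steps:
s = 22801
(13924 + s)/(47862 + a(27)) = (13924 + 22801)/(47862 - 84) = 36725/47778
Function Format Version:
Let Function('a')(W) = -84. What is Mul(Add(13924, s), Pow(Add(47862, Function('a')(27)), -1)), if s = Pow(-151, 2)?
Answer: Rational(36725, 47778) ≈ 0.76866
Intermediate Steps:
s = 22801
Mul(Add(13924, s), Pow(Add(47862, Function('a')(27)), -1)) = Mul(Add(13924, 22801), Pow(Add(47862, -84), -1)) = Mul(36725, Pow(47778, -1)) = Mul(36725, Rational(1, 47778)) = Rational(36725, 47778)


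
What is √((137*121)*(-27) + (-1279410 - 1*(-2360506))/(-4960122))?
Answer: I*√2752926643359694887/2480061 ≈ 669.01*I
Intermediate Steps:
√((137*121)*(-27) + (-1279410 - 1*(-2360506))/(-4960122)) = √(16577*(-27) + (-1279410 + 2360506)*(-1/4960122)) = √(-447579 + 1081096*(-1/4960122)) = √(-447579 - 540548/2480061) = √(-1110023762867/2480061) = I*√2752926643359694887/2480061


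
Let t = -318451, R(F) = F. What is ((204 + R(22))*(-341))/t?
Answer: 77066/318451 ≈ 0.24200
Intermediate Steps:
((204 + R(22))*(-341))/t = ((204 + 22)*(-341))/(-318451) = (226*(-341))*(-1/318451) = -77066*(-1/318451) = 77066/318451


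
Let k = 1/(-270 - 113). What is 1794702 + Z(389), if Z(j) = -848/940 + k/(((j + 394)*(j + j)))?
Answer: 98401138619808401/54828705870 ≈ 1.7947e+6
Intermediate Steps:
k = -1/383 (k = 1/(-383) = -1/383 ≈ -0.0026110)
Z(j) = -212/235 - 1/(766*j*(394 + j)) (Z(j) = -848/940 - 1/((j + 394)*(j + j))/383 = -848*1/940 - 1/(2*j*(394 + j))/383 = -212/235 - 1/(2*j*(394 + j))/383 = -212/235 - 1/(766*j*(394 + j)))
1794702 + Z(389) = 1794702 + (1/180010)*(-235 - 63982448*389 - 162392*389²)/(389*(394 + 389)) = 1794702 + (1/180010)*(1/389)*(-235 - 24889172272 - 162392*151321)/783 = 1794702 + (1/180010)*(1/389)*(1/783)*(-235 - 24889172272 - 24573319832) = 1794702 + (1/180010)*(1/389)*(1/783)*(-49462492339) = 1794702 - 49462492339/54828705870 = 98401138619808401/54828705870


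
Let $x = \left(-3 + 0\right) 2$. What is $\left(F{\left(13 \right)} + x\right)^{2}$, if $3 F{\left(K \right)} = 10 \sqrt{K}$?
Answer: $\frac{1624}{9} - 40 \sqrt{13} \approx 36.222$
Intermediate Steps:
$F{\left(K \right)} = \frac{10 \sqrt{K}}{3}$
$x = -6$ ($x = \left(-3\right) 2 = -6$)
$\left(F{\left(13 \right)} + x\right)^{2} = \left(\frac{10 \sqrt{13}}{3} - 6\right)^{2} = \left(-6 + \frac{10 \sqrt{13}}{3}\right)^{2}$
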